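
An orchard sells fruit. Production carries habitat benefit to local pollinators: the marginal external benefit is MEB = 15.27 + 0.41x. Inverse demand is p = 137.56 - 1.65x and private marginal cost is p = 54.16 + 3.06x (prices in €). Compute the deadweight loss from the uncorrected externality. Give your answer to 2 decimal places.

DWL = €59.02

Market equilibrium (private): 54.16 + 3.06x = 137.56 - 1.65x → x_m = 17.7070.
Social marginal cost = private MC − MEB = 38.89 + 2.65x.
Set SMC = demand: 38.89 + 2.65x = 137.56 - 1.65x → x* = 22.9465.
Between x* and x_m the wedge demand − SMC runs linearly from 0 to MEB(x_m), so the loss is a triangle.
DWL = ½ × 5.2395 × 22.5299 = 59.0227.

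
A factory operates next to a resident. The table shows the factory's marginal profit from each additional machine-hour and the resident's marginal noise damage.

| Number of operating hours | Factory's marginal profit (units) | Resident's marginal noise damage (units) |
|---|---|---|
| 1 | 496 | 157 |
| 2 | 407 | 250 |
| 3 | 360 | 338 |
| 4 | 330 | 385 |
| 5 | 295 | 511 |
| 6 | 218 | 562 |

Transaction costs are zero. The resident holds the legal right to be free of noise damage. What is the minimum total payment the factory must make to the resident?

745

Efficient level: marginal profit ≥ marginal noise damage through level 3, so k* = 3.
With the resident holding the right, the factory must at least compensate total damage at k*: 157 + 250 + 338 = 745.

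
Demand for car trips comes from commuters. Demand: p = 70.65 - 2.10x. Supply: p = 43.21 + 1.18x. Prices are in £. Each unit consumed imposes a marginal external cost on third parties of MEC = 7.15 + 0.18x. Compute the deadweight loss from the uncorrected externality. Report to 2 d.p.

Market equilibrium (private): 43.21 + 1.18x = 70.65 - 2.10x → x_m = 8.3659.
Social marginal benefit = demand − MEC = 63.50 - 2.28x.
Set SMB = MC: 63.50 - 2.28x = 43.21 + 1.18x → x* = 5.8642.
The welfare-loss triangle has base |x_m − x*| and height MEC(x_m) (the vertical gap between SMB and MC is zero at x* and MEC at x_m).
DWL = ½ × 2.5017 × 8.6559 = 10.8272.

DWL = £10.83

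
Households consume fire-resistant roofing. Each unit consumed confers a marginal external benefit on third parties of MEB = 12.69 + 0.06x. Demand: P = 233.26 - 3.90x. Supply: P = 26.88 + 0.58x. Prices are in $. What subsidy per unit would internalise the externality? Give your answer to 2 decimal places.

subsidy = $15.66 per unit

Social marginal benefit = demand + MEB = 245.95 - 3.84x.
Set SMB = MC: 245.95 - 3.84x = 26.88 + 0.58x → x* = 49.5633.
The Pigouvian subsidy equals MEB at x*: 12.69 + 0.06×49.5633 = 15.6638.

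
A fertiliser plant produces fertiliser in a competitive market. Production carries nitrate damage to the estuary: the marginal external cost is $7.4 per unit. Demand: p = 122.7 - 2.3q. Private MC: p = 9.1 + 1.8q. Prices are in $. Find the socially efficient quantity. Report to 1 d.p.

q* = 25.9

Social marginal cost = private MC + MEC = 16.5 + 1.8q.
Set SMC = demand: 16.5 + 1.8q = 122.7 - 2.3q → q* = 25.9024.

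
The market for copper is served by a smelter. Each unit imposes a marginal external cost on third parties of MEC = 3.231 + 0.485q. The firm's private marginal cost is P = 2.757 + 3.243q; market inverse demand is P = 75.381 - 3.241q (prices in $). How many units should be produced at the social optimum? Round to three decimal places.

q* = 9.957

Social marginal cost = private MC + MEC = 5.988 + 3.728q.
Set SMC = demand: 5.988 + 3.728q = 75.381 - 3.241q → q* = 9.9574.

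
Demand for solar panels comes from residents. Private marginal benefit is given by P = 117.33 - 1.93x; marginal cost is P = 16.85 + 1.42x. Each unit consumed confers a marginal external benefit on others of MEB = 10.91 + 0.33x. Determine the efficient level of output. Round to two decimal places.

x* = 36.88

Social marginal benefit = demand + MEB = 128.24 - 1.60x.
Set SMB = MC: 128.24 - 1.60x = 16.85 + 1.42x → x* = 36.8841.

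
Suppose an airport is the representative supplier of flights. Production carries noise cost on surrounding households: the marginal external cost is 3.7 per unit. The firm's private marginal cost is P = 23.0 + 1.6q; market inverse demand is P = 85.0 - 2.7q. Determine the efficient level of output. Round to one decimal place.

q* = 13.6

Social marginal cost = private MC + MEC = 26.7 + 1.6q.
Set SMC = demand: 26.7 + 1.6q = 85.0 - 2.7q → q* = 13.5581.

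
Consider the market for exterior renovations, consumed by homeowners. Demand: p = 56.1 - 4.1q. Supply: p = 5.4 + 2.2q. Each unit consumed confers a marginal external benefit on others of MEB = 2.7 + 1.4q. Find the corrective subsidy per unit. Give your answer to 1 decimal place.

Social marginal benefit = demand + MEB = 58.8 - 2.7q.
Set SMB = MC: 58.8 - 2.7q = 5.4 + 2.2q → q* = 10.8980.
The Pigouvian subsidy equals MEB at q*: 2.7 + 1.4×10.8980 = 17.9572.

subsidy = 18.0 per unit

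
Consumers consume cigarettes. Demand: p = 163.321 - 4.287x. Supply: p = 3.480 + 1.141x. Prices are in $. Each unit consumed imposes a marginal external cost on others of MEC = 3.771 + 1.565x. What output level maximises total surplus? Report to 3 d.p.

x* = 22.318

Social marginal benefit = demand − MEC = 159.550 - 5.852x.
Set SMB = MC: 159.550 - 5.852x = 3.480 + 1.141x → x* = 22.3180.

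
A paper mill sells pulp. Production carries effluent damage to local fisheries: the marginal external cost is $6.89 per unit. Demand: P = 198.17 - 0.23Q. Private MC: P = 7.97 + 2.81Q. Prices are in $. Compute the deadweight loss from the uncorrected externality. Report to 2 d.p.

DWL = $7.81

Market equilibrium (private): 7.97 + 2.81Q = 198.17 - 0.23Q → Q_m = 62.5658.
Social marginal cost = private MC + MEC = 14.86 + 2.81Q.
Set SMC = demand: 14.86 + 2.81Q = 198.17 - 0.23Q → Q* = 60.2993.
Height of the DWL triangle at Q_m is SMC(Q_m) − demand(Q_m) = MEC(Q_m) = 6.8900.
DWL = ½ × 2.2665 × 6.8900 = 7.8081.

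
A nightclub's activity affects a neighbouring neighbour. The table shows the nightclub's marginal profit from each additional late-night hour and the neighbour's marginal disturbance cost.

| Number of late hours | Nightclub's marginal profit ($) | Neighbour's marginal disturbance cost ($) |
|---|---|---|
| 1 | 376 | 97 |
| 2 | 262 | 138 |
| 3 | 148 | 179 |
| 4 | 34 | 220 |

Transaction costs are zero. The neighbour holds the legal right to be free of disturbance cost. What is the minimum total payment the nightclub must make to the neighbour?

Efficient level: marginal profit ≥ marginal disturbance cost through level 2, so k* = 2.
With the neighbour holding the right, the nightclub must at least compensate total damage at k*: 97 + 138 = 235.

$235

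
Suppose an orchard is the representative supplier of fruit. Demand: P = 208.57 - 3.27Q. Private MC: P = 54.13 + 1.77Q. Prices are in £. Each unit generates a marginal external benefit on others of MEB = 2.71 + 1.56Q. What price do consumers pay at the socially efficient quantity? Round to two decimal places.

Social marginal cost = private MC − MEB = 51.42 + 0.21Q.
Set SMC = demand: 51.42 + 0.21Q = 208.57 - 3.27Q → Q* = 45.1580.
Consumer price on the demand curve at Q*: 208.57 − 3.27×45.1580 = 60.9033.

P = £60.90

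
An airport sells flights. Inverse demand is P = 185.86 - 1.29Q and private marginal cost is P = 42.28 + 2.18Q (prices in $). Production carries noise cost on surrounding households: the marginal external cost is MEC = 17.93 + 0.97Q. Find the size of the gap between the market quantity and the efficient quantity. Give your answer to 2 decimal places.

13.08 units

Market equilibrium (private): 42.28 + 2.18Q = 185.86 - 1.29Q → Q_m = 41.3775.
Social marginal cost = private MC + MEC = 60.21 + 3.15Q.
Set SMC = demand: 60.21 + 3.15Q = 185.86 - 1.29Q → Q* = 28.2995.
Gap = |41.3775 − 28.2995| = 13.0780.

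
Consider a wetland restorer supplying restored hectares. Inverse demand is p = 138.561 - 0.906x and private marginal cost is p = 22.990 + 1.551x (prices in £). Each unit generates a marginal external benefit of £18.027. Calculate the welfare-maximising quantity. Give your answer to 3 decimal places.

Social marginal cost = private MC − MEB = 4.963 + 1.551x.
Set SMC = demand: 4.963 + 1.551x = 138.561 - 0.906x → x* = 54.3744.

x* = 54.374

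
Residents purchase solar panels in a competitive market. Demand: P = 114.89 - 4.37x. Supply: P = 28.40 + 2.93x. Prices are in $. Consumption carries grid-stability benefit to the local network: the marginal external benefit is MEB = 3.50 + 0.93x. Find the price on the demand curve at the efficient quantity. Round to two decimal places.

Social marginal benefit = demand + MEB = 118.39 - 3.44x.
Set SMB = MC: 118.39 - 3.44x = 28.40 + 2.93x → x* = 14.1272.
Consumer price on the demand curve at x*: 114.89 − 4.37×14.1272 = 53.1541.

P = $53.15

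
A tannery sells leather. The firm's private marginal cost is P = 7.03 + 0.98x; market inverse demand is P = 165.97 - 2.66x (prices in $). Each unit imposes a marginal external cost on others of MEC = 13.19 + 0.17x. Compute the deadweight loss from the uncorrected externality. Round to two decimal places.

Market equilibrium (private): 7.03 + 0.98x = 165.97 - 2.66x → x_m = 43.6648.
Social marginal cost = private MC + MEC = 20.22 + 1.15x.
Set SMC = demand: 20.22 + 1.15x = 165.97 - 2.66x → x* = 38.2546.
The welfare-loss triangle has base |x_m − x*| and height MEC(x_m) (the vertical gap between SMC and demand is zero at x* and MEC at x_m).
DWL = ½ × 5.4102 × 20.6130 = 55.7602.

DWL = $55.76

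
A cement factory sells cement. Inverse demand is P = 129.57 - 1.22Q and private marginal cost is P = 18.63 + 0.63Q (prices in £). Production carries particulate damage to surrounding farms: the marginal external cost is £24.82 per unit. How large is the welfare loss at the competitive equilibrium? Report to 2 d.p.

Market equilibrium (private): 18.63 + 0.63Q = 129.57 - 1.22Q → Q_m = 59.9676.
Social marginal cost = private MC + MEC = 43.45 + 0.63Q.
Set SMC = demand: 43.45 + 0.63Q = 129.57 - 1.22Q → Q* = 46.5514.
The loss is the area between SMC and demand from Q* to Q_m; with linear curves that's a triangle of height MEC(Q_m).
DWL = ½ × 13.4162 × 24.8200 = 166.4950.

DWL = £166.50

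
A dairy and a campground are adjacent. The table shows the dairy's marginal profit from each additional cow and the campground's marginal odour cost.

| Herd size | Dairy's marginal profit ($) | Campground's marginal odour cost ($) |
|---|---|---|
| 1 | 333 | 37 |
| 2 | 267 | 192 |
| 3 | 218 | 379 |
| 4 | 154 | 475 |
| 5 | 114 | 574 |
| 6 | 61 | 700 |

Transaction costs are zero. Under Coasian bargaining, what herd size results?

Bargaining reaches the level where marginal profit last exceeds marginal odour cost.
That holds through level 2 (267 ≥ 192) but not at 3 (218 < 379).

2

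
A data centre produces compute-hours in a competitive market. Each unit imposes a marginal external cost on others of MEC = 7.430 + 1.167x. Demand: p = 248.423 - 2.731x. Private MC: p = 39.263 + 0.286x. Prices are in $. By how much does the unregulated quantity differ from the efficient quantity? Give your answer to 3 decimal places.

Market equilibrium (private): 39.263 + 0.286x = 248.423 - 2.731x → x_m = 69.3271.
Social marginal cost = private MC + MEC = 46.693 + 1.453x.
Set SMC = demand: 46.693 + 1.453x = 248.423 - 2.731x → x* = 48.2146.
Gap = |69.3271 − 48.2146| = 21.1125.

21.113 units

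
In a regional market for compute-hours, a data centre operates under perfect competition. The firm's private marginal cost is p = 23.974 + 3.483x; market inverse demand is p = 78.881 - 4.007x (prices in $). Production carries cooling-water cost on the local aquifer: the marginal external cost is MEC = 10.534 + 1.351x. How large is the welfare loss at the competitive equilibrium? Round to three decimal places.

DWL = $23.623

Market equilibrium (private): 23.974 + 3.483x = 78.881 - 4.007x → x_m = 7.3307.
Social marginal cost = private MC + MEC = 34.508 + 4.834x.
Set SMC = demand: 34.508 + 4.834x = 78.881 - 4.007x → x* = 5.0190.
Height of the DWL triangle at x_m is SMC(x_m) − demand(x_m) = MEC(x_m) = 20.4378.
DWL = ½ × 2.3117 × 20.4378 = 23.6230.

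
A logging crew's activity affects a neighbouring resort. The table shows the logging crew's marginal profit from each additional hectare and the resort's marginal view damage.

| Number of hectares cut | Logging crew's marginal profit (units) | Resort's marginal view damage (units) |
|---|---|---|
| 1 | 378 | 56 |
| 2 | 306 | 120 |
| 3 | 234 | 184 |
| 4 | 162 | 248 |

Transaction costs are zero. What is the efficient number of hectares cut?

3

Bargaining reaches the level where marginal profit last exceeds marginal view damage.
That holds through level 3 (234 ≥ 184) but not at 4 (162 < 248).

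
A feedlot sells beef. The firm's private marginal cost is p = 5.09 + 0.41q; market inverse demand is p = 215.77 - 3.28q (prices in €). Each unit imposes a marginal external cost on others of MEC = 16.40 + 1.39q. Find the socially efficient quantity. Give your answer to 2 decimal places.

Social marginal cost = private MC + MEC = 21.49 + 1.80q.
Set SMC = demand: 21.49 + 1.80q = 215.77 - 3.28q → q* = 38.2441.

q* = 38.24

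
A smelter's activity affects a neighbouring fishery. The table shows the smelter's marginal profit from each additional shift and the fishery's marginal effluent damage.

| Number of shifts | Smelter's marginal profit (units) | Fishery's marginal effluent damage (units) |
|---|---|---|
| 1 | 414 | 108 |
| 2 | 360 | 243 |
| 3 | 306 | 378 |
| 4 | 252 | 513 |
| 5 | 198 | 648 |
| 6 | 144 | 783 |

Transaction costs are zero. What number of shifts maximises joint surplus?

2

Bargaining reaches the level where marginal profit last exceeds marginal effluent damage.
That holds through level 2 (360 ≥ 243) but not at 3 (306 < 378).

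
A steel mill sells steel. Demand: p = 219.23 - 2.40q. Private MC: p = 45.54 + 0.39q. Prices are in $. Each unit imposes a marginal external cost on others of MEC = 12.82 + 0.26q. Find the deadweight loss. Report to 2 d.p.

DWL = $137.93

Market equilibrium (private): 45.54 + 0.39q = 219.23 - 2.40q → q_m = 62.2545.
Social marginal cost = private MC + MEC = 58.36 + 0.65q.
Set SMC = demand: 58.36 + 0.65q = 219.23 - 2.40q → q* = 52.7443.
Height of the DWL triangle at q_m is SMC(q_m) − demand(q_m) = MEC(q_m) = 29.0062.
DWL = ½ × 9.5102 × 29.0062 = 137.9274.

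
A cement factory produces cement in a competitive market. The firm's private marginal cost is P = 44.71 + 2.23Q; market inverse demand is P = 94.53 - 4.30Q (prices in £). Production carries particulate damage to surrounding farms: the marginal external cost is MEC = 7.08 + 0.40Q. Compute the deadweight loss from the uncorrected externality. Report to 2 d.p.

DWL = £7.41

Market equilibrium (private): 44.71 + 2.23Q = 94.53 - 4.30Q → Q_m = 7.6294.
Social marginal cost = private MC + MEC = 51.79 + 2.63Q.
Set SMC = demand: 51.79 + 2.63Q = 94.53 - 4.30Q → Q* = 6.1674.
The loss is the area between SMC and demand from Q* to Q_m; with linear curves that's a triangle of height MEC(Q_m).
DWL = ½ × 1.4620 × 10.1318 = 7.4063.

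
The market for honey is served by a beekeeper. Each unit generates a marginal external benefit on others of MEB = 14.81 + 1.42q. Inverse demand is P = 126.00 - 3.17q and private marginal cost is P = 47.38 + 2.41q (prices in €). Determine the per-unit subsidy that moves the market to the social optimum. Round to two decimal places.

subsidy = €46.70 per unit

Social marginal cost = private MC − MEB = 32.57 + 0.99q.
Set SMC = demand: 32.57 + 0.99q = 126.00 - 3.17q → q* = 22.4591.
The Pigouvian subsidy equals MEB at q*: 14.81 + 1.42×22.4591 = 46.7019.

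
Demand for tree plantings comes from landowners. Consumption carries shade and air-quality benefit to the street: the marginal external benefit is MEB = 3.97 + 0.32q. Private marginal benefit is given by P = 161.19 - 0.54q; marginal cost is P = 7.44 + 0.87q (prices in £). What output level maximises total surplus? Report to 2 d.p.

q* = 144.70

Social marginal benefit = demand + MEB = 165.16 - 0.22q.
Set SMB = MC: 165.16 - 0.22q = 7.44 + 0.87q → q* = 144.6972.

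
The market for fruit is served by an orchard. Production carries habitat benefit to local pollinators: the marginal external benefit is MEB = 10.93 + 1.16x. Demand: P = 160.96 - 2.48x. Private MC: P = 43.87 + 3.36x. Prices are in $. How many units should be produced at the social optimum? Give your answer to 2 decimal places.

x* = 27.35

Social marginal cost = private MC − MEB = 32.94 + 2.20x.
Set SMC = demand: 32.94 + 2.20x = 160.96 - 2.48x → x* = 27.3547.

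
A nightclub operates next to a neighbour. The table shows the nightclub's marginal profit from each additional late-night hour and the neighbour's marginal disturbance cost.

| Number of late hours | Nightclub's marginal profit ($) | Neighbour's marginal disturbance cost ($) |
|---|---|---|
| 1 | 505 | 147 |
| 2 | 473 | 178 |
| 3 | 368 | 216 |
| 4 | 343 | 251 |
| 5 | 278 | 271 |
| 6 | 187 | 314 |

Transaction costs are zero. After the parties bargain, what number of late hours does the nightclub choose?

5

Bargaining reaches the level where marginal profit last exceeds marginal disturbance cost.
That holds through level 5 (278 ≥ 271) but not at 6 (187 < 314).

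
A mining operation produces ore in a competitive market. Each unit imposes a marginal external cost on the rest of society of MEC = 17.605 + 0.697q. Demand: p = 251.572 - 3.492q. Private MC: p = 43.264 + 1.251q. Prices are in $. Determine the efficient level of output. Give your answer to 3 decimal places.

q* = 35.056

Social marginal cost = private MC + MEC = 60.869 + 1.948q.
Set SMC = demand: 60.869 + 1.948q = 251.572 - 3.492q → q* = 35.0557.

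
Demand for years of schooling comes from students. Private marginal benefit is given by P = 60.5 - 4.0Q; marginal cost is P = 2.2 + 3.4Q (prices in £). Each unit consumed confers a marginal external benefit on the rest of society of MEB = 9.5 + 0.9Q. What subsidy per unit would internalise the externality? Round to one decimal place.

Social marginal benefit = demand + MEB = 70.0 - 3.1Q.
Set SMB = MC: 70.0 - 3.1Q = 2.2 + 3.4Q → Q* = 10.4308.
The Pigouvian subsidy equals MEB at Q*: 9.5 + 0.9×10.4308 = 18.8877.

subsidy = £18.9 per unit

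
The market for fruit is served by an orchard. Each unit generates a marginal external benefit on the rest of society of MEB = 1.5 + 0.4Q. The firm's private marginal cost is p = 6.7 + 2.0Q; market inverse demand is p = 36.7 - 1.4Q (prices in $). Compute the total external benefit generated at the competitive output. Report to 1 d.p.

Market equilibrium (private): 6.7 + 2.0Q = 36.7 - 1.4Q → Q_m = 8.8235.
Total external benefit = ∫₀^{Q_m} (1.5 + 0.4Q) dQ = 1.5×8.8235 + ½×0.4×8.8235² = 28.8061.

$28.8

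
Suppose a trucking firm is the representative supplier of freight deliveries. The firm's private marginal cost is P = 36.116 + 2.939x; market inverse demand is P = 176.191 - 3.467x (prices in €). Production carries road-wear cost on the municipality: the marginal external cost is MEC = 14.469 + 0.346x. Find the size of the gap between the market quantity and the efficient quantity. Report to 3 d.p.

3.263 units

Market equilibrium (private): 36.116 + 2.939x = 176.191 - 3.467x → x_m = 21.8662.
Social marginal cost = private MC + MEC = 50.585 + 3.285x.
Set SMC = demand: 50.585 + 3.285x = 176.191 - 3.467x → x* = 18.6028.
Gap = |21.8662 − 18.6028| = 3.2634.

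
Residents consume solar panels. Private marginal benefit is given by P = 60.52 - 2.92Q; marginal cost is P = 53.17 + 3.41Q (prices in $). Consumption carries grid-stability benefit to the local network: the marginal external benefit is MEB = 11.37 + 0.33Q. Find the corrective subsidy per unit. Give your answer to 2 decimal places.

Social marginal benefit = demand + MEB = 71.89 - 2.59Q.
Set SMB = MC: 71.89 - 2.59Q = 53.17 + 3.41Q → Q* = 3.1200.
The Pigouvian subsidy equals MEB at Q*: 11.37 + 0.33×3.1200 = 12.3996.

subsidy = $12.40 per unit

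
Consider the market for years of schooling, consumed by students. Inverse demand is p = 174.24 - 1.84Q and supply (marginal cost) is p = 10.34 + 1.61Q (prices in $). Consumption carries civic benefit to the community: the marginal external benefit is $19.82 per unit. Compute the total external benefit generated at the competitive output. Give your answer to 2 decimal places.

$941.59

Market equilibrium (private): 10.34 + 1.61Q = 174.24 - 1.84Q → Q_m = 47.5072.
Total external benefit = MEB × Q_m = 19.82 × 47.5072 = 941.5927.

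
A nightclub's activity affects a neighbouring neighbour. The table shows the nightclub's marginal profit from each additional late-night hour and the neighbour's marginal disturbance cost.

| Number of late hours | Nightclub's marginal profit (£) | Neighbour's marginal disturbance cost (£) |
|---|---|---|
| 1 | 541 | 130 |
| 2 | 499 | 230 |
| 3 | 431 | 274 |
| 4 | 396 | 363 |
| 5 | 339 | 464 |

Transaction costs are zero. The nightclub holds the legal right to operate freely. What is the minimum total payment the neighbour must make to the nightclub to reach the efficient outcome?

£339

Left alone the nightclub would choose level 5 (marginal profit stays positive).
Efficient level: k* = 4 (marginal profit ≥ marginal disturbance cost through 4).
The neighbour must at least cover the nightclub's forgone profit from cutting 5→4: 339 = 339.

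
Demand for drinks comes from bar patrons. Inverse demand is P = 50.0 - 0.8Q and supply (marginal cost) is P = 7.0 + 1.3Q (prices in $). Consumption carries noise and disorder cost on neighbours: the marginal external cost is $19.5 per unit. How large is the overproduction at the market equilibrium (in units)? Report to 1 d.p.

Market equilibrium (private): 7.0 + 1.3Q = 50.0 - 0.8Q → Q_m = 20.4762.
Social marginal benefit = demand − MEC = 30.5 - 0.8Q.
Set SMB = MC: 30.5 - 0.8Q = 7.0 + 1.3Q → Q* = 11.1905.
Gap = |20.4762 − 11.1905| = 9.2857.

9.3 units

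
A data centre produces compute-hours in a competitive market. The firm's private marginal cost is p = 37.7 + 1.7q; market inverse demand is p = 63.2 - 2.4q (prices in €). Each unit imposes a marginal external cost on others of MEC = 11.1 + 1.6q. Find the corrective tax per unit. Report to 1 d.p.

Social marginal cost = private MC + MEC = 48.8 + 3.3q.
Set SMC = demand: 48.8 + 3.3q = 63.2 - 2.4q → q* = 2.5263.
The Pigouvian tax equals MEC at q*: 11.1 + 1.6×2.5263 = 15.1421.

tax = €15.1 per unit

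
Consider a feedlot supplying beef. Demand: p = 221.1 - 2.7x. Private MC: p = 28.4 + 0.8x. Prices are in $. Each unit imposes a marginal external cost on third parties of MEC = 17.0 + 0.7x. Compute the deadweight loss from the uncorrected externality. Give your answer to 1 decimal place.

DWL = $367.2

Market equilibrium (private): 28.4 + 0.8x = 221.1 - 2.7x → x_m = 55.0571.
Social marginal cost = private MC + MEC = 45.4 + 1.5x.
Set SMC = demand: 45.4 + 1.5x = 221.1 - 2.7x → x* = 41.8333.
Height of the DWL triangle at x_m is SMC(x_m) − demand(x_m) = MEC(x_m) = 55.5400.
DWL = ½ × 13.2238 × 55.5400 = 367.2249.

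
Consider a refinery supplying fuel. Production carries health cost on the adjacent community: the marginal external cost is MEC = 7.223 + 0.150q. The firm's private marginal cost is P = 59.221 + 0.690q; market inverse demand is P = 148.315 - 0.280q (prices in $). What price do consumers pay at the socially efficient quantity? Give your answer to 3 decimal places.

Social marginal cost = private MC + MEC = 66.444 + 0.840q.
Set SMC = demand: 66.444 + 0.840q = 148.315 - 0.280q → q* = 73.0991.
Consumer price on the demand curve at q*: 148.315 − 0.280×73.0991 = 127.8473.

P = $127.847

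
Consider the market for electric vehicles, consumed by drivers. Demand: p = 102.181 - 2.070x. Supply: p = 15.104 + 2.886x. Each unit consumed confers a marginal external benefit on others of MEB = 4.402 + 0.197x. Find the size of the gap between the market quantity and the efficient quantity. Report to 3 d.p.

Market equilibrium (private): 15.104 + 2.886x = 102.181 - 2.070x → x_m = 17.5700.
Social marginal benefit = demand + MEB = 106.583 - 1.873x.
Set SMB = MC: 106.583 - 1.873x = 15.104 + 2.886x → x* = 19.2223.
Gap = |17.5700 − 19.2223| = 1.6523.

1.652 units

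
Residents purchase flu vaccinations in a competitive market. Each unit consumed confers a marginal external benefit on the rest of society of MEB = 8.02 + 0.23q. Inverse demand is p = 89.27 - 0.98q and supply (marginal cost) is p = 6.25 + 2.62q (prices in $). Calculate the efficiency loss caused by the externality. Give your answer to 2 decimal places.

Market equilibrium (private): 6.25 + 2.62q = 89.27 - 0.98q → q_m = 23.0611.
Social marginal benefit = demand + MEB = 97.29 - 0.75q.
Set SMB = MC: 97.29 - 0.75q = 6.25 + 2.62q → q* = 27.0148.
Height of the DWL triangle at q_m is SMB(q_m) − MC(q_m) = MEB(q_m) = 13.3241.
DWL = ½ × 3.9537 × 13.3241 = 26.3397.

DWL = $26.34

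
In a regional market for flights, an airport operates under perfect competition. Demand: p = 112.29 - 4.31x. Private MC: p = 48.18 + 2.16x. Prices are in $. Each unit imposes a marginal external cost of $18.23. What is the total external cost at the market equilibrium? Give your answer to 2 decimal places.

Market equilibrium (private): 48.18 + 2.16x = 112.29 - 4.31x → x_m = 9.9088.
Total external cost = MEC × x_m = 18.23 × 9.9088 = 180.6374.

$180.64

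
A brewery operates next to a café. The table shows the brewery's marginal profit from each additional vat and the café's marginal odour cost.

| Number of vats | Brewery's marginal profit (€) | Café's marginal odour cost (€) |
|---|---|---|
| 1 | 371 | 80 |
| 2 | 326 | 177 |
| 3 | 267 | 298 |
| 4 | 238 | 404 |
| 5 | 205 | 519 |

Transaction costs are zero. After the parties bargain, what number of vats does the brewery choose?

2

Bargaining reaches the level where marginal profit last exceeds marginal odour cost.
That holds through level 2 (326 ≥ 177) but not at 3 (267 < 298).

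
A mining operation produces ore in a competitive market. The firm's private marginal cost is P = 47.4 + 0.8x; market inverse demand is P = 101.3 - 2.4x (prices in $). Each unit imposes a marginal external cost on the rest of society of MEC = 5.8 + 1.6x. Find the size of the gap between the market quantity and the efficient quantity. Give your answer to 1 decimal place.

Market equilibrium (private): 47.4 + 0.8x = 101.3 - 2.4x → x_m = 16.8438.
Social marginal cost = private MC + MEC = 53.2 + 2.4x.
Set SMC = demand: 53.2 + 2.4x = 101.3 - 2.4x → x* = 10.0208.
Gap = |16.8438 − 10.0208| = 6.8230.

6.8 units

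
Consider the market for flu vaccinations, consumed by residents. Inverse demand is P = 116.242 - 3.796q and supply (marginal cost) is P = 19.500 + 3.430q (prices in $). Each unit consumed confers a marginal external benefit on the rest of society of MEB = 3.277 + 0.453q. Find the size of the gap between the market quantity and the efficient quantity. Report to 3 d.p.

Market equilibrium (private): 19.500 + 3.430q = 116.242 - 3.796q → q_m = 13.3880.
Social marginal benefit = demand + MEB = 119.519 - 3.343q.
Set SMB = MC: 119.519 - 3.343q = 19.500 + 3.430q → q* = 14.7673.
Gap = |13.3880 − 14.7673| = 1.3793.

1.379 units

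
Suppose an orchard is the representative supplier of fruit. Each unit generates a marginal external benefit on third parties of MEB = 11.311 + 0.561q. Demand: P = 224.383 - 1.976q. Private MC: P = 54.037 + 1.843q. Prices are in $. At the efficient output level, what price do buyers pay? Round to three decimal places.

P = $114.207

Social marginal cost = private MC − MEB = 42.726 + 1.282q.
Set SMC = demand: 42.726 + 1.282q = 224.383 - 1.976q → q* = 55.7572.
Consumer price on the demand curve at q*: 224.383 − 1.976×55.7572 = 114.2068.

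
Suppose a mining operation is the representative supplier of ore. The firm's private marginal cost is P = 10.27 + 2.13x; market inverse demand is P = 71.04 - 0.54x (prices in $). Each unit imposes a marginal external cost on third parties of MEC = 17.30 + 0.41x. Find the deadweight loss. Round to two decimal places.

Market equilibrium (private): 10.27 + 2.13x = 71.04 - 0.54x → x_m = 22.7603.
Social marginal cost = private MC + MEC = 27.57 + 2.54x.
Set SMC = demand: 27.57 + 2.54x = 71.04 - 0.54x → x* = 14.1136.
The loss is the area between SMC and demand from x* to x_m; with linear curves that's a triangle of height MEC(x_m).
DWL = ½ × 8.6467 × 26.6317 = 115.1382.

DWL = $115.14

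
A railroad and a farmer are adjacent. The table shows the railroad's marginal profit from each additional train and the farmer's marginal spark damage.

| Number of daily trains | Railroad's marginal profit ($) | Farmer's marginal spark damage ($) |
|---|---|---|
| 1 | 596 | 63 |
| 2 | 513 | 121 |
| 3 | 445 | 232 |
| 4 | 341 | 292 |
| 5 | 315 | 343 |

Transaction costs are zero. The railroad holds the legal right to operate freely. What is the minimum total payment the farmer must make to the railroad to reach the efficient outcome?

Left alone the railroad would choose level 5 (marginal profit stays positive).
Efficient level: k* = 4 (marginal profit ≥ marginal spark damage through 4).
The farmer must at least cover the railroad's forgone profit from cutting 5→4: 315 = 315.

$315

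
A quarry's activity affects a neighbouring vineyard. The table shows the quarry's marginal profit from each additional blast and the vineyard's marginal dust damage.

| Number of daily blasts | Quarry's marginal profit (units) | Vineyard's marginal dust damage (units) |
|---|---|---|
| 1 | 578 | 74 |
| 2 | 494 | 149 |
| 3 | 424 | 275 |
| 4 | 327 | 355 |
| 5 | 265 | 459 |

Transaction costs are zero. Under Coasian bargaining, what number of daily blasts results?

Bargaining reaches the level where marginal profit last exceeds marginal dust damage.
That holds through level 3 (424 ≥ 275) but not at 4 (327 < 355).

3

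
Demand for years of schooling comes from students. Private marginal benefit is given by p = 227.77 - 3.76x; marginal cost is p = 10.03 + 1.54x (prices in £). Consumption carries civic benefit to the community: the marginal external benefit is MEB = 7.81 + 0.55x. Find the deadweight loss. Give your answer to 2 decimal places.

DWL = £97.32

Market equilibrium (private): 10.03 + 1.54x = 227.77 - 3.76x → x_m = 41.0830.
Social marginal benefit = demand + MEB = 235.58 - 3.21x.
Set SMB = MC: 235.58 - 3.21x = 10.03 + 1.54x → x* = 47.4842.
Between x* and x_m the wedge SMB − MC runs linearly from 0 to MEB(x_m), so the loss is a triangle.
DWL = ½ × 6.4012 × 30.4057 = 97.3165.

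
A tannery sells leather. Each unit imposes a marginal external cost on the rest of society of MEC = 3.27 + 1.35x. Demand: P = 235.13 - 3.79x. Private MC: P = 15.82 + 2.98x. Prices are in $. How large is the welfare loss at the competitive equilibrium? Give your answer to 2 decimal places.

Market equilibrium (private): 15.82 + 2.98x = 235.13 - 3.79x → x_m = 32.3944.
Social marginal cost = private MC + MEC = 19.09 + 4.33x.
Set SMC = demand: 19.09 + 4.33x = 235.13 - 3.79x → x* = 26.6059.
The welfare-loss triangle has base |x_m − x*| and height MEC(x_m) (the vertical gap between SMC and demand is zero at x* and MEC at x_m).
DWL = ½ × 5.7885 × 47.0024 = 136.0367.

DWL = $136.04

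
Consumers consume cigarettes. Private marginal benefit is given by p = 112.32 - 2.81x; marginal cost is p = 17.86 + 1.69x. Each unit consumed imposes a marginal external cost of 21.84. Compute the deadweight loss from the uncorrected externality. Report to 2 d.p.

DWL = 53.00

Market equilibrium (private): 17.86 + 1.69x = 112.32 - 2.81x → x_m = 20.9911.
Social marginal benefit = demand − MEC = 90.48 - 2.81x.
Set SMB = MC: 90.48 - 2.81x = 17.86 + 1.69x → x* = 16.1378.
The welfare-loss triangle has base |x_m − x*| and height MEC(x_m) (the vertical gap between SMB and MC is zero at x* and MEC at x_m).
DWL = ½ × 4.8533 × 21.8400 = 52.9980.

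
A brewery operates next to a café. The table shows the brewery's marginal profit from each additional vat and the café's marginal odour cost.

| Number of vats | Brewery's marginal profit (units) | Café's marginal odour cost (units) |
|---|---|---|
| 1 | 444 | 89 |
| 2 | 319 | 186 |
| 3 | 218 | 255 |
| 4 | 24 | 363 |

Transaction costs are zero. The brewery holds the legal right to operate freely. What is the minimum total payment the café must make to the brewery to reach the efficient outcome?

Left alone the brewery would choose level 4 (marginal profit stays positive).
Efficient level: k* = 2 (marginal profit ≥ marginal odour cost through 2).
The café must at least cover the brewery's forgone profit from cutting 4→2: 218 + 24 = 242.

242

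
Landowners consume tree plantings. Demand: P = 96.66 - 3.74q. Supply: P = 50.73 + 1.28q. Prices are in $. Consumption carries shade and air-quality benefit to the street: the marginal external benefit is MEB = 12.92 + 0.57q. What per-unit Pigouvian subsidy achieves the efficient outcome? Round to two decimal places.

Social marginal benefit = demand + MEB = 109.58 - 3.17q.
Set SMB = MC: 109.58 - 3.17q = 50.73 + 1.28q → q* = 13.2247.
The Pigouvian subsidy equals MEB at q*: 12.92 + 0.57×13.2247 = 20.4581.

subsidy = $20.46 per unit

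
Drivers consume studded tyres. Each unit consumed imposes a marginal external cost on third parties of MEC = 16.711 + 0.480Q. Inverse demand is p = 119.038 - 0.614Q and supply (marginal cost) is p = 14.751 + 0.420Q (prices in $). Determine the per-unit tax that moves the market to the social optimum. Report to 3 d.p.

tax = $44.476 per unit

Social marginal benefit = demand − MEC = 102.327 - 1.094Q.
Set SMB = MC: 102.327 - 1.094Q = 14.751 + 0.420Q → Q* = 57.8441.
The Pigouvian tax equals MEC at Q*: 16.711 + 0.480×57.8441 = 44.4762.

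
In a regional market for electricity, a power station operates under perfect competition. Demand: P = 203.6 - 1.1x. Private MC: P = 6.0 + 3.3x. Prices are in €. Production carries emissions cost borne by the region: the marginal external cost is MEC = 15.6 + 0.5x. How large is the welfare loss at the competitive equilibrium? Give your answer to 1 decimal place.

Market equilibrium (private): 6.0 + 3.3x = 203.6 - 1.1x → x_m = 44.9091.
Social marginal cost = private MC + MEC = 21.6 + 3.8x.
Set SMC = demand: 21.6 + 3.8x = 203.6 - 1.1x → x* = 37.1429.
The loss is the area between SMC and demand from x* to x_m; with linear curves that's a triangle of height MEC(x_m).
DWL = ½ × 7.7662 × 38.0545 = 147.7694.

DWL = €147.8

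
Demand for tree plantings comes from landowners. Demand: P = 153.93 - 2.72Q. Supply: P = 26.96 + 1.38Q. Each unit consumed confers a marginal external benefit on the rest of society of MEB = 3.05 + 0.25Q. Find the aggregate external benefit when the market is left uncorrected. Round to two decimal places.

214.33

Market equilibrium (private): 26.96 + 1.38Q = 153.93 - 2.72Q → Q_m = 30.9683.
Total external benefit = ∫₀^{Q_m} (3.05 + 0.25Q) dQ = 3.05×30.9683 + ½×0.25×30.9683² = 214.3328.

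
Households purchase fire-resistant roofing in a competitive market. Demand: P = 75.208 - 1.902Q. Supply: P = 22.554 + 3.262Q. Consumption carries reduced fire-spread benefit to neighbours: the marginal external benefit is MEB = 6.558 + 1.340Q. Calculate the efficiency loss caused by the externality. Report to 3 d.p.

DWL = 53.464

Market equilibrium (private): 22.554 + 3.262Q = 75.208 - 1.902Q → Q_m = 10.1964.
Social marginal benefit = demand + MEB = 81.766 - 0.562Q.
Set SMB = MC: 81.766 - 0.562Q = 22.554 + 3.262Q → Q* = 15.4843.
The welfare-loss triangle has base |Q_m − Q*| and height MEB(Q_m) (the vertical gap between SMB and MC is zero at Q* and MEB at Q_m).
DWL = ½ × 5.2879 × 20.2211 = 53.4636.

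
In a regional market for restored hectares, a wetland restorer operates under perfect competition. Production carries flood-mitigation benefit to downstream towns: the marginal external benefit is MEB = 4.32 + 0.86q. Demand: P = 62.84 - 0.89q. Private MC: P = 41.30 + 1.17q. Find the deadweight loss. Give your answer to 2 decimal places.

Market equilibrium (private): 41.30 + 1.17q = 62.84 - 0.89q → q_m = 10.4563.
Social marginal cost = private MC − MEB = 36.98 + 0.31q.
Set SMC = demand: 36.98 + 0.31q = 62.84 - 0.89q → q* = 21.5500.
Height of the DWL triangle at q_m is demand(q_m) − SMC(q_m) = MEB(q_m) = 13.3124.
DWL = ½ × 11.0937 × 13.3124 = 73.8419.

DWL = 73.84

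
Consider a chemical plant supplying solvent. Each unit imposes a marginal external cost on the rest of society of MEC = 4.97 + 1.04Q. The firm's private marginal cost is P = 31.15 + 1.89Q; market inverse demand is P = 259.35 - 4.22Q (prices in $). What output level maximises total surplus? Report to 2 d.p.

Social marginal cost = private MC + MEC = 36.12 + 2.93Q.
Set SMC = demand: 36.12 + 2.93Q = 259.35 - 4.22Q → Q* = 31.2210.

Q* = 31.22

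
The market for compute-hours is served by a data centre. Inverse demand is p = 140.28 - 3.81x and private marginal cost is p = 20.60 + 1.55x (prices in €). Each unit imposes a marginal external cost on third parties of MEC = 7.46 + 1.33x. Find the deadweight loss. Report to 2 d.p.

DWL = €103.19

Market equilibrium (private): 20.60 + 1.55x = 140.28 - 3.81x → x_m = 22.3284.
Social marginal cost = private MC + MEC = 28.06 + 2.88x.
Set SMC = demand: 28.06 + 2.88x = 140.28 - 3.81x → x* = 16.7743.
Height of the DWL triangle at x_m is SMC(x_m) − demand(x_m) = MEC(x_m) = 37.1567.
DWL = ½ × 5.5541 × 37.1567 = 103.1860.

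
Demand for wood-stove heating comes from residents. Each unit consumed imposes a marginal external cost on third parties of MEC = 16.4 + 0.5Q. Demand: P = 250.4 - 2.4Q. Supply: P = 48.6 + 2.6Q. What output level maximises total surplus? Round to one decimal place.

Q* = 33.7

Social marginal benefit = demand − MEC = 234.0 - 2.9Q.
Set SMB = MC: 234.0 - 2.9Q = 48.6 + 2.6Q → Q* = 33.7091.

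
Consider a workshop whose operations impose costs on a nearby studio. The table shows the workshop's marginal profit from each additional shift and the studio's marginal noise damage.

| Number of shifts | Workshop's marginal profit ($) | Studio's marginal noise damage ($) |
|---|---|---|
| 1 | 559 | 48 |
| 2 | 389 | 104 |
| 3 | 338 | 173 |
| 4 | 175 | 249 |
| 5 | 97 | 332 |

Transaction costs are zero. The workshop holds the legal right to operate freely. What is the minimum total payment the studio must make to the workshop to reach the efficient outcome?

$272

Left alone the workshop would choose level 5 (marginal profit stays positive).
Efficient level: k* = 3 (marginal profit ≥ marginal noise damage through 3).
The studio must at least cover the workshop's forgone profit from cutting 5→3: 175 + 97 = 272.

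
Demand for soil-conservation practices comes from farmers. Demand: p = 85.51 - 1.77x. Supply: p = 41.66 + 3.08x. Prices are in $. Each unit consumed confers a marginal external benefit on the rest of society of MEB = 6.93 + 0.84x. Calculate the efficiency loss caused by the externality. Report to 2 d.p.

Market equilibrium (private): 41.66 + 3.08x = 85.51 - 1.77x → x_m = 9.0412.
Social marginal benefit = demand + MEB = 92.44 - 0.93x.
Set SMB = MC: 92.44 - 0.93x = 41.66 + 3.08x → x* = 12.6633.
The loss is the area between SMB and MC from x* to x_m; with linear curves that's a triangle of height MEB(x_m).
DWL = ½ × 3.6221 × 14.5246 = 26.3048.

DWL = $26.30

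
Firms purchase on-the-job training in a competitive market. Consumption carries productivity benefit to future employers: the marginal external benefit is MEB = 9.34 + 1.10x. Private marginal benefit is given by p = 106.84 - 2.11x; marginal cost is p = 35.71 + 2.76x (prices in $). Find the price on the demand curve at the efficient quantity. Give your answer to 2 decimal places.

P = $61.80

Social marginal benefit = demand + MEB = 116.18 - 1.01x.
Set SMB = MC: 116.18 - 1.01x = 35.71 + 2.76x → x* = 21.3448.
Consumer price on the demand curve at x*: 106.84 − 2.11×21.3448 = 61.8025.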